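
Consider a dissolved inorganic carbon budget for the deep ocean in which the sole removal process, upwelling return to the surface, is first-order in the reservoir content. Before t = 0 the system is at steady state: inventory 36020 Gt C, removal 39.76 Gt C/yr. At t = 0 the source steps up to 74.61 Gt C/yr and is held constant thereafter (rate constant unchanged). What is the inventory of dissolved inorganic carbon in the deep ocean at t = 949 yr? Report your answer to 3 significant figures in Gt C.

56500 Gt C

The sink rate constant is k = F₀/M₀ = 39.76/36020 = 0.001104 yr⁻¹.
Solving dM/dt = F₁ − kM with M(0) = M₀ gives M(t) = F₁/k + (M₀ − F₁/k)·e^(−kt).
F₁/k = 74.61/0.001104 = 67592 Gt C; kt = 0.001104 × 949 = 1.048, e^(−kt) = 0.3508.
M(949) = 67592 + (36020 − 67592) × 0.3508 = 67592 − 11080 = 56516 Gt C.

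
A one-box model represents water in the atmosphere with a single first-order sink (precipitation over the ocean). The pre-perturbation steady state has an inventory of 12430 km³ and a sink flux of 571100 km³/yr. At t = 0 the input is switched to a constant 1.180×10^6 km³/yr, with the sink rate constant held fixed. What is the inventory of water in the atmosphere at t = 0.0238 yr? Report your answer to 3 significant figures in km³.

Residence time τ = M₀/F₀ = 0.02177 yr. The eventual steady state is M_∞ = M₀·(F₁/F₀) = 12430 × 1.180×10^6/571100 = 25683 km³.
The anomaly ΔM(t) = M(t) − M_∞ decays as ΔM₀·e^(−t/τ) with ΔM₀ = 12430 − 25683 = −13250 km³.
At t = 0.0238 yr, e^(−t/τ) = e^(−1.093) = 0.3350, so ΔM = −4440 km³ and M = 25683 − 4440 = 21242 km³.

21200 km³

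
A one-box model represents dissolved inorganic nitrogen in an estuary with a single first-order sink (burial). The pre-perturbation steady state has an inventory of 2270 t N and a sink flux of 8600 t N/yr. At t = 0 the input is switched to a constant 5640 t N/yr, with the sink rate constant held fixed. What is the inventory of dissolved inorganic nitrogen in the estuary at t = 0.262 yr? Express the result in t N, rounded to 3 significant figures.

Residence time τ = M₀/F₀ = 0.2640 yr. The eventual steady state is M_∞ = M₀·(F₁/F₀) = 2270 × 5640/8600 = 1488.7 t N.
The anomaly ΔM(t) = M(t) − M_∞ decays as ΔM₀·e^(−t/τ) with ΔM₀ = 2270 − 1488.7 = 781.3 t N.
At t = 0.262 yr, e^(−t/τ) = e^(−0.9926) = 0.3706, so ΔM = 289.6 t N and M = 1488.7 + 289.6 = 1778.3 t N.

1780 t N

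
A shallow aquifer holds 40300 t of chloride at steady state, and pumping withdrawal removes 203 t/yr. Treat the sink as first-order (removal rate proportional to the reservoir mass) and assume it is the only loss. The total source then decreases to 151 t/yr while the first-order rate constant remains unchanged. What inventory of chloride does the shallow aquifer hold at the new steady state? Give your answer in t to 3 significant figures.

Rate constant k = F/M = 203 / 40300 = 0.005037 yr⁻¹.
At the new steady state, source = k·M_new ⇒ M_new = 151 / 0.005037 = 29980 t.
(Equivalently M_new = M × F_new/F_old = 40300 × 151/203.)

30000 t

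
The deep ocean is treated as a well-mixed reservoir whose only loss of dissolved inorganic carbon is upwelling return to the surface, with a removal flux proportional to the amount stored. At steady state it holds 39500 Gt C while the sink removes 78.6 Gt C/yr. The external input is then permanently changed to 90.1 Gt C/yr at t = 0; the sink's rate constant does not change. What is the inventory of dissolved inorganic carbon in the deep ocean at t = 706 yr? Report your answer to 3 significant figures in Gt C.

43900 Gt C

τ = M₀/F₀ = 39500/78.6 = 502.5 yr; rate constant k = 1/τ.
New steady state M_∞ = F₁/k = F₁·τ = 90.1 × 502.5 = 45279 Gt C.
M(t) = M_∞ + (M₀ − M_∞)·e^(−t/τ); t/τ = 706/502.5 = 1.405, so e^(−t/τ) = 0.2454.
M(t) = 45279 − 5779 × 0.2454 = 43861 Gt C.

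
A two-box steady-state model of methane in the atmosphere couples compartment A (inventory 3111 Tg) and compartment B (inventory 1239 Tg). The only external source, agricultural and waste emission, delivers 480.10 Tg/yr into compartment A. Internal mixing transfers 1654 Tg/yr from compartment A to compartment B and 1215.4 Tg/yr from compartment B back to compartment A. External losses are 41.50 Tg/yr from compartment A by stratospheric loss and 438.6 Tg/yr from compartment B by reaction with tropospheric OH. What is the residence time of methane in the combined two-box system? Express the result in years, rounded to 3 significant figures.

9.06 yr

Residence time in the combined system uses the total inventory and the total *external* removal — internal exchanges between the two boxes cancel.
M_total = 3111 + 1239 = 4350.0 Tg.
ΣF_external_out = 41.50 + 438.6 = 480.10 Tg/yr.
τ = M_total / ΣF_ext = 4350.0 / 480.10 = 9.061 yr.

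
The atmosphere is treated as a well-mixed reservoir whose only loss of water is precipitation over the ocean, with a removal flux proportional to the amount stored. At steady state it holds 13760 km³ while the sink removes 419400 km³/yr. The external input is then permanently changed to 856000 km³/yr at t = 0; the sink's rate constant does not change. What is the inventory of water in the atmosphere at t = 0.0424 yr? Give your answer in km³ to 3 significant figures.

24200 km³

τ = M₀/F₀ = 13760/419400 = 0.03281 yr; rate constant k = 1/τ.
New steady state M_∞ = F₁/k = F₁·τ = 856000 × 0.03281 = 28084 km³.
M(t) = M_∞ + (M₀ − M_∞)·e^(−t/τ); t/τ = 0.0424/0.03281 = 1.292, so e^(−t/τ) = 0.2746.
M(t) = 28084 − 14320 × 0.2746 = 24150 km³.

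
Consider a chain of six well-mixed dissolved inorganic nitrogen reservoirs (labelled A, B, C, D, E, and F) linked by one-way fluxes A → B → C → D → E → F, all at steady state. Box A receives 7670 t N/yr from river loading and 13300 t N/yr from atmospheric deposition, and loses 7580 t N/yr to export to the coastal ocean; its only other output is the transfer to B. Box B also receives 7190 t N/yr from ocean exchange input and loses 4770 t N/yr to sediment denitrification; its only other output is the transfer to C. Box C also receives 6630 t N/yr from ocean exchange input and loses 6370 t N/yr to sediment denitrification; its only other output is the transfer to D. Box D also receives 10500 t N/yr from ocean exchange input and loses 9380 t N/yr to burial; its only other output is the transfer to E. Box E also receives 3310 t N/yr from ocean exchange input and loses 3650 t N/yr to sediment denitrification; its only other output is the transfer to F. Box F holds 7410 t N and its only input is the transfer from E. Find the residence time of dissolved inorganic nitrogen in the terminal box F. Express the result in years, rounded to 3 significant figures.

Box A: F(A→B) = (7670 + 13300) − 7580 = 13390 t N/yr.
Box B: F(B→C) = (13390 + 7190) − 4770 = 15810 t N/yr.
Box C: F(C→D) = (15810 + 6630) − 6370 = 16070 t N/yr.
Box D: F(D→E) = (16070 + 10500) − 9380 = 17190 t N/yr.
Box E: F(E→F) = (17190 + 3310) − 3650 = 16850 t N/yr.
Box F throughput = its input = 16850 t N/yr; τ = 7410 / 16850 = 0.4398 yr.

0.440 yr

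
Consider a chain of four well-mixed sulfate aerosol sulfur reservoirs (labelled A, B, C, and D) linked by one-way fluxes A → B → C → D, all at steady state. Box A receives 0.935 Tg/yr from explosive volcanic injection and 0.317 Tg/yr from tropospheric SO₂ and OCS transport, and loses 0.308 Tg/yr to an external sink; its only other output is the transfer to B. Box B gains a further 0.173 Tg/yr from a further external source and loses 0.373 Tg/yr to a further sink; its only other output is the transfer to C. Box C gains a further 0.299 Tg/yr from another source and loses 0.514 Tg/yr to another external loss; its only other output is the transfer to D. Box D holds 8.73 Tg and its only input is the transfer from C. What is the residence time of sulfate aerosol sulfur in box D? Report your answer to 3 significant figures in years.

Box A: F(A→B) = (0.935 + 0.317) − 0.308 = 0.94400 Tg/yr.
Box B: F(B→C) = (0.94400 + 0.173) − 0.373 = 0.74400 Tg/yr.
Box C: F(C→D) = (0.74400 + 0.299) − 0.514 = 0.52900 Tg/yr.
Box D throughput = its input = 0.52900 Tg/yr; τ = 8.73 / 0.52900 = 16.50 yr.

16.5 yr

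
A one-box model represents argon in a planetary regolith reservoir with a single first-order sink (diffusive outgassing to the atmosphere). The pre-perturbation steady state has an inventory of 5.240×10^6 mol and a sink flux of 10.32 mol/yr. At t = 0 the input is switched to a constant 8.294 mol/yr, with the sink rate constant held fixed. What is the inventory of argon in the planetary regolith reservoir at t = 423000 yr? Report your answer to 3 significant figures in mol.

The sink rate constant is k = F₀/M₀ = 10.32/5.240×10^6 = 1.969×10^-6 yr⁻¹.
Solving dM/dt = F₁ − kM with M(0) = M₀ gives M(t) = F₁/k + (M₀ − F₁/k)·e^(−kt).
F₁/k = 8.294/1.969×10^-6 = 4.2113×10^6 mol; kt = 1.969×10^-6 × 423000 = 0.8331, e^(−kt) = 0.4347.
M(423000) = 4.2113×10^6 + (5.240×10^6 − 4.2113×10^6) × 0.4347 = 4.2113×10^6 + 447200 = 4.6585×10^6 mol.

4.66×10^6 mol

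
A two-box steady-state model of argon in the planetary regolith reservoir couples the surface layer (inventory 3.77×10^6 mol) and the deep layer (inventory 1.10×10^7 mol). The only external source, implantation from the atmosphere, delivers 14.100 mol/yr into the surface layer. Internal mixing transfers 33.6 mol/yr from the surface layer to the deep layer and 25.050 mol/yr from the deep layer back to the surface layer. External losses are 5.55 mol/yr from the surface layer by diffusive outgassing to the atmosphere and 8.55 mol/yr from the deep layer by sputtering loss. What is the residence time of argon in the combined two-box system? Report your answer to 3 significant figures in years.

Residence time in the combined system uses the total inventory and the total *external* removal — internal exchanges between the two boxes cancel.
M_total = 3.77×10^6 + 1.10×10^7 = 1.4770×10^7 mol.
ΣF_external_out = 5.55 + 8.55 = 14.100 mol/yr.
τ = M_total / ΣF_ext = 1.4770×10^7 / 14.100 = 1.048×10^6 yr.

1.05×10^6 yr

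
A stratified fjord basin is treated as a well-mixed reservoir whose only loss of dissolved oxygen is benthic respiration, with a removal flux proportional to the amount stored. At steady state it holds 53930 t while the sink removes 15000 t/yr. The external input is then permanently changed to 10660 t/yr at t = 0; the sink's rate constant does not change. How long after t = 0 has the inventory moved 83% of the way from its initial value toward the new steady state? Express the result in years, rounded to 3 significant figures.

τ = M₀/F₀ = 53930/15000 = 3.595 yr.
The remaining gap fraction is e^(−t/τ); 83% covered ⇒ e^(−t/τ) = 0.170.
t = −τ ln(0.170) = 3.595 × 1.772 = 6.371 yr.

6.37 yr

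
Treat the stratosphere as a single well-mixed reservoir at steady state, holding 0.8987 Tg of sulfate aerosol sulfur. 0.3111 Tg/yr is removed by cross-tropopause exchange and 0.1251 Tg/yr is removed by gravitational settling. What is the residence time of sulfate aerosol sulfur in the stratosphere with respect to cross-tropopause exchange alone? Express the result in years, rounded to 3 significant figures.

2.89 yr

Residence time with respect to a single sink: τ = M / F_sink.
τ = 0.8987 / 0.3111 = 2.889 yr.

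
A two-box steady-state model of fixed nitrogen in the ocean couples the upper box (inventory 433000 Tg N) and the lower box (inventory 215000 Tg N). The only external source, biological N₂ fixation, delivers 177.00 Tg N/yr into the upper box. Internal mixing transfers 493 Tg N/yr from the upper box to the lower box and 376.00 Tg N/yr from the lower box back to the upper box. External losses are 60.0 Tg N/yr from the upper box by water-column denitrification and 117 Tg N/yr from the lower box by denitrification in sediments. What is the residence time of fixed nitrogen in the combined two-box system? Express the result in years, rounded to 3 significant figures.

3660 yr

Residence time in the combined system uses the total inventory and the total *external* removal — internal exchanges between the two boxes cancel.
M_total = 433000 + 215000 = 648000 Tg N.
ΣF_external_out = 60.0 + 117 = 177.00 Tg N/yr.
τ = M_total / ΣF_ext = 648000 / 177.00 = 3661 yr.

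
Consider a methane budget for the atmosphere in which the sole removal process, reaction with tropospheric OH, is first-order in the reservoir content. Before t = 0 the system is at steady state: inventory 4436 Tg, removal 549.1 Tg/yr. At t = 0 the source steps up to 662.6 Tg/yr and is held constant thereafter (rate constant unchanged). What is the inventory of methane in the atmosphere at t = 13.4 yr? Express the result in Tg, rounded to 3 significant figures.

τ = M₀/F₀ = 4436/549.1 = 8.079 yr; rate constant k = 1/τ.
New steady state M_∞ = F₁/k = F₁·τ = 662.6 × 8.079 = 5352.9 Tg.
M(t) = M_∞ + (M₀ − M_∞)·e^(−t/τ); t/τ = 13.4/8.079 = 1.659, so e^(−t/τ) = 0.1904.
M(t) = 5352.9 − 916.9 × 0.1904 = 5178.4 Tg.

5180 Tg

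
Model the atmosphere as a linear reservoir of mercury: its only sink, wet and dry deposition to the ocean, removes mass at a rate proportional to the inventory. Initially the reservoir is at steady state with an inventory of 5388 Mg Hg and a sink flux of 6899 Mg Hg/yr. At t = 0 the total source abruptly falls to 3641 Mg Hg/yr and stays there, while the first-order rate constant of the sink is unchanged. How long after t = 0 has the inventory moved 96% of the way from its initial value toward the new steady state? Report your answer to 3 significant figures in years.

τ = M₀/F₀ = 5388/6899 = 0.7810 yr.
The remaining gap fraction is e^(−t/τ); 96% covered ⇒ e^(−t/τ) = 0.0400.
t = −τ ln(0.0400) = 0.7810 × 3.219 = 2.514 yr.

2.51 yr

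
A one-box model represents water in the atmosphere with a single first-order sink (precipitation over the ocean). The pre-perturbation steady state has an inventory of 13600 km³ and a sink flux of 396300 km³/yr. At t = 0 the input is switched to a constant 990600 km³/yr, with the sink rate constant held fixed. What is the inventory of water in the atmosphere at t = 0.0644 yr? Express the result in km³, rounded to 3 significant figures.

30900 km³

Residence time τ = M₀/F₀ = 0.03432 yr. The eventual steady state is M_∞ = M₀·(F₁/F₀) = 13600 × 990600/396300 = 33995 km³.
The anomaly ΔM(t) = M(t) − M_∞ decays as ΔM₀·e^(−t/τ) with ΔM₀ = 13600 − 33995 = −20390 km³.
At t = 0.0644 yr, e^(−t/τ) = e^(−1.877) = 0.1531, so ΔM = −3123 km³ and M = 33995 − 3123 = 30872 km³.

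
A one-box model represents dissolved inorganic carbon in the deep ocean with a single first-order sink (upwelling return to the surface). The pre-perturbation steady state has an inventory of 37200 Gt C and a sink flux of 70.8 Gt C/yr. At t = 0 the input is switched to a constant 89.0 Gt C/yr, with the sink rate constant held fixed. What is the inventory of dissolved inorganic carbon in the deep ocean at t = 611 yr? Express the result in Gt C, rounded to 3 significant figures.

43800 Gt C

Residence time τ = M₀/F₀ = 525.4 yr. The eventual steady state is M_∞ = M₀·(F₁/F₀) = 37200 × 89.0/70.8 = 46763 Gt C.
The anomaly ΔM(t) = M(t) − M_∞ decays as ΔM₀·e^(−t/τ) with ΔM₀ = 37200 − 46763 = −9563 Gt C.
At t = 611 yr, e^(−t/τ) = e^(−1.163) = 0.3126, so ΔM = −2989 Gt C and M = 46763 − 2989 = 43774 Gt C.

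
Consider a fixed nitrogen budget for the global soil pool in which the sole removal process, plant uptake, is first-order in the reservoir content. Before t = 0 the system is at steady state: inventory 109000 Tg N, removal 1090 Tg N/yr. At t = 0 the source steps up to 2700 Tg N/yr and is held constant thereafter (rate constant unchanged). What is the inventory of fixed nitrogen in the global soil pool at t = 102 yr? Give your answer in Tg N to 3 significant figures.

τ = M₀/F₀ = 109000/1090 = 100.0 yr; rate constant k = 1/τ.
New steady state M_∞ = F₁/k = F₁·τ = 2700 × 100.0 = 270000 Tg N.
M(t) = M_∞ + (M₀ − M_∞)·e^(−t/τ); t/τ = 102/100.0 = 1.020, so e^(−t/τ) = 0.3606.
M(t) = 270000 − 161000 × 0.3606 = 211940 Tg N.

212000 Tg N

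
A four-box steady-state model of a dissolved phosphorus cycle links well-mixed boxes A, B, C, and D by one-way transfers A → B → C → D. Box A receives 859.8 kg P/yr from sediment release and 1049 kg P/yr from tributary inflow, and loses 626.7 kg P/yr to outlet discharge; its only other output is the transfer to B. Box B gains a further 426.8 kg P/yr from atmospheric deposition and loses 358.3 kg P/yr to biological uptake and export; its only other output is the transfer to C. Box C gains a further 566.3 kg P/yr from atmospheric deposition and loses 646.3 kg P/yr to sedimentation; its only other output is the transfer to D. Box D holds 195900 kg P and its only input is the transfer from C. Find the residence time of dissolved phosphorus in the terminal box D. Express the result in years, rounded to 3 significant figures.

154 yr

Box A: F(A→B) = (859.8 + 1049) − 626.7 = 1282.1 kg P/yr.
Box B: F(B→C) = (1282.1 + 426.8) − 358.3 = 1350.6 kg P/yr.
Box C: F(C→D) = (1350.6 + 566.3) − 646.3 = 1270.6 kg P/yr.
Box D throughput = its input = 1270.6 kg P/yr; τ = 195900 / 1270.6 = 154.2 yr.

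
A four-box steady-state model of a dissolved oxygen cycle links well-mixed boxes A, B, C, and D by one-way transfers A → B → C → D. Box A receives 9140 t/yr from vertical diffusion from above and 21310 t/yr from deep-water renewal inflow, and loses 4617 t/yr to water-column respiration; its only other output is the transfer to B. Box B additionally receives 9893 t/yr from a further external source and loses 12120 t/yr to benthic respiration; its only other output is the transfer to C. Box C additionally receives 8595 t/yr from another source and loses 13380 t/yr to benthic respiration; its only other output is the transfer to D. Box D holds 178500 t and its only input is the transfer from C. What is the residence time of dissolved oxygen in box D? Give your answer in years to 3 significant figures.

Box A: F(A→B) = (9140 + 21310) − 4617 = 25833 t/yr.
Box B: F(B→C) = (25833 + 9893) − 12120 = 23606 t/yr.
Box C: F(C→D) = (23606 + 8595) − 13380 = 18821 t/yr.
Box D throughput = its input = 18821 t/yr; τ = 178500 / 18821 = 9.484 yr.

9.48 yr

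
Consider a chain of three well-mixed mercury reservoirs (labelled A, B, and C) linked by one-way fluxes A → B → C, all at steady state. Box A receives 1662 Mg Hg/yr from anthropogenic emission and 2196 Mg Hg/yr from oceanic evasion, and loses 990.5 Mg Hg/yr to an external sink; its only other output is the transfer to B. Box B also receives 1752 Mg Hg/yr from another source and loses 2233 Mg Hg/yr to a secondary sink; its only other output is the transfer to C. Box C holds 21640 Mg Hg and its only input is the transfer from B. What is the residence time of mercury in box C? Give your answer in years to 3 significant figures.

9.07 yr

Box A: F(A→B) = (1662 + 2196) − 990.5 = 2867.5 Mg Hg/yr.
Box B: F(B→C) = (2867.5 + 1752) − 2233 = 2386.5 Mg Hg/yr.
Box C throughput = its input = 2386.5 Mg Hg/yr; τ = 21640 / 2386.5 = 9.068 yr.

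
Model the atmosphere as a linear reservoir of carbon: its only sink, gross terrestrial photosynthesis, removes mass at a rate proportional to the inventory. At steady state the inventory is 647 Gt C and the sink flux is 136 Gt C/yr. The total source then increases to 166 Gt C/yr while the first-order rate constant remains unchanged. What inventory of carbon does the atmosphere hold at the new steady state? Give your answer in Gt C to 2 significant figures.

790 Gt C

Rate constant k = F/M = 136 / 647 = 0.2102 yr⁻¹.
At the new steady state, source = k·M_new ⇒ M_new = 166 / 0.2102 = 789.7 Gt C.
(Equivalently M_new = M × F_new/F_old = 647 × 166/136.)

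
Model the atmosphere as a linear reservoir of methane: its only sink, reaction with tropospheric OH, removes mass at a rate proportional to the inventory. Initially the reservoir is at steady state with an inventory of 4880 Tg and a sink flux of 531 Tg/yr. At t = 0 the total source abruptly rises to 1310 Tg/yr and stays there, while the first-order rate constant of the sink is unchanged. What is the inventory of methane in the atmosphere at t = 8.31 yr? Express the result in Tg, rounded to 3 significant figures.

9140 Tg

Residence time τ = M₀/F₀ = 9.190 yr. The eventual steady state is M_∞ = M₀·(F₁/F₀) = 4880 × 1310/531 = 12039 Tg.
The anomaly ΔM(t) = M(t) − M_∞ decays as ΔM₀·e^(−t/τ) with ΔM₀ = 4880 − 12039 = −7159 Tg.
At t = 8.31 yr, e^(−t/τ) = e^(−0.9042) = 0.4049, so ΔM = −2898 Tg and M = 12039 − 2898 = 9140.7 Tg.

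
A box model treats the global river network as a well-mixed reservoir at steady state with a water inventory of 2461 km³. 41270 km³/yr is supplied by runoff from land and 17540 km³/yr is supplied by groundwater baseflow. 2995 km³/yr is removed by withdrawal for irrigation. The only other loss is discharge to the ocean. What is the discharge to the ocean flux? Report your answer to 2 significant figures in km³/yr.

56000 km³/yr

At steady state ΣF_in = ΣF_out.
ΣF_in = 41270 + 17540 = 58810 km³/yr.
Discharge to the ocean flux = ΣF_in − (2995) = 58810 − 2995 = 55820 km³/yr.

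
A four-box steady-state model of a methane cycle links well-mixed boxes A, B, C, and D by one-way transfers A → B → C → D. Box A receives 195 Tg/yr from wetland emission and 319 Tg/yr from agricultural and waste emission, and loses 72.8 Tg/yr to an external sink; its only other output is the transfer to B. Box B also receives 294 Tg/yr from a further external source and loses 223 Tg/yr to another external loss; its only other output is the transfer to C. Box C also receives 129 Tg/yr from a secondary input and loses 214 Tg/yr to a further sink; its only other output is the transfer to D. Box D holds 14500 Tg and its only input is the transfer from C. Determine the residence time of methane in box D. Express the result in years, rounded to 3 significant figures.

Box A: F(A→B) = (195 + 319) − 72.8 = 441.20 Tg/yr.
Box B: F(B→C) = (441.20 + 294) − 223 = 512.20 Tg/yr.
Box C: F(C→D) = (512.20 + 129) − 214 = 427.20 Tg/yr.
Box D throughput = its input = 427.20 Tg/yr; τ = 14500 / 427.20 = 33.94 yr.

33.9 yr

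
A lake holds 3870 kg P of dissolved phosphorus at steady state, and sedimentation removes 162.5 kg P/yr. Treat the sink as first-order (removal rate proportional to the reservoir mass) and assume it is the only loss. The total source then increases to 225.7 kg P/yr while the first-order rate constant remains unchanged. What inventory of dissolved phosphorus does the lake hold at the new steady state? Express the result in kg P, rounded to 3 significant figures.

5380 kg P

Rate constant k = F/M = 162.5 / 3870 = 0.04199 yr⁻¹.
At the new steady state, source = k·M_new ⇒ M_new = 225.7 / 0.04199 = 5375 kg P.
(Equivalently M_new = M × F_new/F_old = 3870 × 225.7/162.5.)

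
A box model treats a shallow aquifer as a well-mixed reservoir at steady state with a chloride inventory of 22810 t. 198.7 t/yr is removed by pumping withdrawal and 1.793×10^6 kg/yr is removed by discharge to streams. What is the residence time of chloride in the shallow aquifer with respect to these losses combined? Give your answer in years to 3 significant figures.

11.5 yr

Convert the discharge to streams flux: 1.793×10^6 kg/yr = 1793 t/yr.
Total removal = 198.7 + 1793 = 1991.7 t/yr.
τ = M / ΣF_out = 22810 / 1991.7 = 11.45 yr.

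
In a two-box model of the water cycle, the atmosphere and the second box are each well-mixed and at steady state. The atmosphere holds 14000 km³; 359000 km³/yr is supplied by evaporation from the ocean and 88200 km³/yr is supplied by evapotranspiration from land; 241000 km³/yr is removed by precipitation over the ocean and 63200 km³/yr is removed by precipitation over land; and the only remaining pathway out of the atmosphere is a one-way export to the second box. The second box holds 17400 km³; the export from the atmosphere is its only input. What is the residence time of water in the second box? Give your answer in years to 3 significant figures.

0.122 yr

Balance the atmosphere: ΣF_in = 359000 + 88200 = 447200 km³/yr.
Export to the second box = ΣF_in − (241000 + 63200) = 143000 km³/yr.
At steady state the output of the second box equals its input, 143000 km³/yr.
τ = M / F = 17400 / 143000 = 0.1217 yr.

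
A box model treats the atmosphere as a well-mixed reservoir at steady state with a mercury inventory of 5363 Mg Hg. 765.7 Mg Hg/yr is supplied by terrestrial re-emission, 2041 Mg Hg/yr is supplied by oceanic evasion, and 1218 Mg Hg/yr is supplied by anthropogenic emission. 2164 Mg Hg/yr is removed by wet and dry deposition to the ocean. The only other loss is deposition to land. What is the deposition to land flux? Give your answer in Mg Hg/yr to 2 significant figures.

1900 Mg Hg/yr

At steady state ΣF_in = ΣF_out.
ΣF_in = 765.7 + 2041 + 1218 = 4024.7 Mg Hg/yr.
Deposition to land flux = ΣF_in − (2164) = 4024.7 − 2164 = 1861 Mg Hg/yr.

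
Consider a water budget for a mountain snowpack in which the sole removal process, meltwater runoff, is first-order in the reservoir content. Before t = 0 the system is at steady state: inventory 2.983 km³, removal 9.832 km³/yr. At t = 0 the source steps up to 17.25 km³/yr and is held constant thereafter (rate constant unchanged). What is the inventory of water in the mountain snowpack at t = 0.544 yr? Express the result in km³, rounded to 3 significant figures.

τ = M₀/F₀ = 2.983/9.832 = 0.3034 yr; rate constant k = 1/τ.
New steady state M_∞ = F₁/k = F₁·τ = 17.25 × 0.3034 = 5.2336 km³.
M(t) = M_∞ + (M₀ − M_∞)·e^(−t/τ); t/τ = 0.544/0.3034 = 1.793, so e^(−t/τ) = 0.1665.
M(t) = 5.2336 − 2.251 × 0.1665 = 4.8590 km³.

4.86 km³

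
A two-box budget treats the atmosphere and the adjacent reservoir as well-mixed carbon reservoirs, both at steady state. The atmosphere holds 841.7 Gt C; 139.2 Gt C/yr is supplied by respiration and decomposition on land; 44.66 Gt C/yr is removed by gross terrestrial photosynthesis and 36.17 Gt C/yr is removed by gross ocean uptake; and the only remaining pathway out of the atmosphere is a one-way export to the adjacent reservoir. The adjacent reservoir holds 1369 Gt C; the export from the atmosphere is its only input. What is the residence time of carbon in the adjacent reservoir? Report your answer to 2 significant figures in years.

Balance the atmosphere: ΣF_in = 139.20 Gt C/yr.
Export to the adjacent reservoir = ΣF_in − (44.66 + 36.17) = 58.370 Gt C/yr.
At steady state the output of the adjacent reservoir equals its input, 58.370 Gt C/yr.
τ = M / F = 1369 / 58.370 = 23.45 yr.

23 yr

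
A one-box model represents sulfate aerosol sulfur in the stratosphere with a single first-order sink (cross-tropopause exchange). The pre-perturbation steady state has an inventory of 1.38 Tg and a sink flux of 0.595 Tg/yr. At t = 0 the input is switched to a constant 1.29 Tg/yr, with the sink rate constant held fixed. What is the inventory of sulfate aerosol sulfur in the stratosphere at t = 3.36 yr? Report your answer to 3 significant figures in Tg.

2.61 Tg

τ = M₀/F₀ = 1.38/0.595 = 2.319 yr; rate constant k = 1/τ.
New steady state M_∞ = F₁/k = F₁·τ = 1.29 × 2.319 = 2.9919 Tg.
M(t) = M_∞ + (M₀ − M_∞)·e^(−t/τ); t/τ = 3.36/2.319 = 1.449, so e^(−t/τ) = 0.2349.
M(t) = 2.9919 − 1.612 × 0.2349 = 2.6133 Tg.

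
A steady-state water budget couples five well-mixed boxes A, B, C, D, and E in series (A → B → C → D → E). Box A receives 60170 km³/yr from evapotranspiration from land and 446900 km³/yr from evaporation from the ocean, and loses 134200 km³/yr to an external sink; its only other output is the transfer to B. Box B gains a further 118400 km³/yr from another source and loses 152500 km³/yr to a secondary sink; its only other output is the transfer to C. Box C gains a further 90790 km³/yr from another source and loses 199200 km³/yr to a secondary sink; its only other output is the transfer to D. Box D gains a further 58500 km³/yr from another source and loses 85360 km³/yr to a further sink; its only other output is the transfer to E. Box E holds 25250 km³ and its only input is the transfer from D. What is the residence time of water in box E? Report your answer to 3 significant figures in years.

0.124 yr

Box A: F(A→B) = (60170 + 446900) − 134200 = 372870 km³/yr.
Box B: F(B→C) = (372870 + 118400) − 152500 = 338770 km³/yr.
Box C: F(C→D) = (338770 + 90790) − 199200 = 230360 km³/yr.
Box D: F(D→E) = (230360 + 58500) − 85360 = 203500 km³/yr.
Box E throughput = its input = 203500 km³/yr; τ = 25250 / 203500 = 0.1241 yr.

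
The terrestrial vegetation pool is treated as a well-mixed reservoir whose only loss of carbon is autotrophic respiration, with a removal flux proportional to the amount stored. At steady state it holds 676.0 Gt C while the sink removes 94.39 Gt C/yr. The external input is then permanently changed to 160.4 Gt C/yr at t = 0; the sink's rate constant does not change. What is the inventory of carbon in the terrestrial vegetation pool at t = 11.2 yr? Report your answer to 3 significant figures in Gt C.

τ = M₀/F₀ = 676.0/94.39 = 7.162 yr; rate constant k = 1/τ.
New steady state M_∞ = F₁/k = F₁·τ = 160.4 × 7.162 = 1148.7 Gt C.
M(t) = M_∞ + (M₀ − M_∞)·e^(−t/τ); t/τ = 11.2/7.162 = 1.564, so e^(−t/τ) = 0.2093.
M(t) = 1148.7 − 472.7 × 0.2093 = 1049.8 Gt C.

1050 Gt C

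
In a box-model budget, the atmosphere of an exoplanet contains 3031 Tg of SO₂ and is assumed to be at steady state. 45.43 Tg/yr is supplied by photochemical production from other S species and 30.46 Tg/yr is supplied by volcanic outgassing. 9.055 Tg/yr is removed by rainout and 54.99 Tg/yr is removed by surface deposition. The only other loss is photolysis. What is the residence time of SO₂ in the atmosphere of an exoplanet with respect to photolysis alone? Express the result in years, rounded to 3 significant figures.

256 yr

At steady state ΣF_in = ΣF_out.
ΣF_in = 45.43 + 30.46 = 75.890 Tg/yr.
Photolysis flux = ΣF_in − (9.055 + 54.99) = 75.890 − 64.05 = 11.84 Tg/yr.
τ = M / F = 3031 / 11.84 = 255.9 yr.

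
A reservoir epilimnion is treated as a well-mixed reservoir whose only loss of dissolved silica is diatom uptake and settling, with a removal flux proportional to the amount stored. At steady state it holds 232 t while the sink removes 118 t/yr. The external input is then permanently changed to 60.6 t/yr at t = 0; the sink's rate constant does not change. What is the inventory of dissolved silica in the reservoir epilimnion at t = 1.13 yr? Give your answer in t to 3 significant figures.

Residence time τ = M₀/F₀ = 1.966 yr. The eventual steady state is M_∞ = M₀·(F₁/F₀) = 232 × 60.6/118 = 119.15 t.
The anomaly ΔM(t) = M(t) − M_∞ decays as ΔM₀·e^(−t/τ) with ΔM₀ = 232 − 119.15 = 112.9 t.
At t = 1.13 yr, e^(−t/τ) = e^(−0.5747) = 0.5629, so ΔM = 63.52 t and M = 119.15 + 63.52 = 182.67 t.

183 t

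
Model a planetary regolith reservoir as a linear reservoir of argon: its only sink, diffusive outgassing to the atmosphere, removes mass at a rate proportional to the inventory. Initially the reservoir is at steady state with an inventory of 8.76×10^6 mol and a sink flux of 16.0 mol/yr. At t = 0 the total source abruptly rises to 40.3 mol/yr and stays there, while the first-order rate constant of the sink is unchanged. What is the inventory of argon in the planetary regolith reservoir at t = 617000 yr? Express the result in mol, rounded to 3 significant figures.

1.78×10^7 mol

Residence time τ = M₀/F₀ = 547500 yr. The eventual steady state is M_∞ = M₀·(F₁/F₀) = 8.76×10^6 × 40.3/16.0 = 2.2064×10^7 mol.
The anomaly ΔM(t) = M(t) − M_∞ decays as ΔM₀·e^(−t/τ) with ΔM₀ = 8.76×10^6 − 2.2064×10^7 = −1.330×10^7 mol.
At t = 617000 yr, e^(−t/τ) = e^(−1.127) = 0.3240, so ΔM = −4.311×10^6 mol and M = 2.2064×10^7 − 4.311×10^6 = 1.7753×10^7 mol.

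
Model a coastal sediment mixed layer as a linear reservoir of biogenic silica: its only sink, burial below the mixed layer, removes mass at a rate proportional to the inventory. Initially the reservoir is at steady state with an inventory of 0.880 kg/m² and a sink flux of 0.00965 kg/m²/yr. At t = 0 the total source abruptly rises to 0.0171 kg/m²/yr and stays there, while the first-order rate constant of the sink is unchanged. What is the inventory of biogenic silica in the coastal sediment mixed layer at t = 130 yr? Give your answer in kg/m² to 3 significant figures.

The sink rate constant is k = F₀/M₀ = 0.00965/0.880 = 0.01097 yr⁻¹.
Solving dM/dt = F₁ − kM with M(0) = M₀ gives M(t) = F₁/k + (M₀ − F₁/k)·e^(−kt).
F₁/k = 0.0171/0.01097 = 1.5594 kg/m²; kt = 0.01097 × 130 = 1.426, e^(−kt) = 0.2404.
M(130) = 1.5594 + (0.880 − 1.5594) × 0.2404 = 1.5594 − 0.1633 = 1.3961 kg/m².

1.40 kg/m²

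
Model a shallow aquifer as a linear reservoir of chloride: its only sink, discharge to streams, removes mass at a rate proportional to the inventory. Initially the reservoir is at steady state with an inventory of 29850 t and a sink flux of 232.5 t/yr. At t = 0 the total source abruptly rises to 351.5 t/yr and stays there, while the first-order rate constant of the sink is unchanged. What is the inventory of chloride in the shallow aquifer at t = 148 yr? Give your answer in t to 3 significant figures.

40300 t

τ = M₀/F₀ = 29850/232.5 = 128.4 yr; rate constant k = 1/τ.
New steady state M_∞ = F₁/k = F₁·τ = 351.5 × 128.4 = 45128 t.
M(t) = M_∞ + (M₀ − M_∞)·e^(−t/τ); t/τ = 148/128.4 = 1.153, so e^(−t/τ) = 0.3158.
M(t) = 45128 − 15280 × 0.3158 = 40304 t.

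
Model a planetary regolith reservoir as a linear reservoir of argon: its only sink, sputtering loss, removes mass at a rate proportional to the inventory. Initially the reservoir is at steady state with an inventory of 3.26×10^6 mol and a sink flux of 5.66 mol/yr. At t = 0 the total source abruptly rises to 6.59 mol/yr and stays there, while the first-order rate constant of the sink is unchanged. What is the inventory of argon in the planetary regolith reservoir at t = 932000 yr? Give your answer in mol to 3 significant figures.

3.69×10^6 mol

Residence time τ = M₀/F₀ = 576000 yr. The eventual steady state is M_∞ = M₀·(F₁/F₀) = 3.26×10^6 × 6.59/5.66 = 3.7957×10^6 mol.
The anomaly ΔM(t) = M(t) − M_∞ decays as ΔM₀·e^(−t/τ) with ΔM₀ = 3.26×10^6 − 3.7957×10^6 = −535700 mol.
At t = 932000 yr, e^(−t/τ) = e^(−1.618) = 0.1983, so ΔM = −106200 mol and M = 3.7957×10^6 − 106200 = 3.6895×10^6 mol.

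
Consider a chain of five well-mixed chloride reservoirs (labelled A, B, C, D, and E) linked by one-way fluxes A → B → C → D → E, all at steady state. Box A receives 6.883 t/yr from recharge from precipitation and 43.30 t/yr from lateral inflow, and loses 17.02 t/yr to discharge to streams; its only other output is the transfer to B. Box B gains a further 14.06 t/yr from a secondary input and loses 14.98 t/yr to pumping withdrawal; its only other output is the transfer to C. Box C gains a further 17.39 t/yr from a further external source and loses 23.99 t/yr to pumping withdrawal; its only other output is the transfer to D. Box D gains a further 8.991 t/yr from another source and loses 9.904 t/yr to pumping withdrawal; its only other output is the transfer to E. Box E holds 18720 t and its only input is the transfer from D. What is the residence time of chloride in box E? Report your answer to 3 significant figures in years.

757 yr

Box A: F(A→B) = (6.883 + 43.30) − 17.02 = 33.163 t/yr.
Box B: F(B→C) = (33.163 + 14.06) − 14.98 = 32.243 t/yr.
Box C: F(C→D) = (32.243 + 17.39) − 23.99 = 25.643 t/yr.
Box D: F(D→E) = (25.643 + 8.991) − 9.904 = 24.730 t/yr.
Box E throughput = its input = 24.730 t/yr; τ = 18720 / 24.730 = 757.0 yr.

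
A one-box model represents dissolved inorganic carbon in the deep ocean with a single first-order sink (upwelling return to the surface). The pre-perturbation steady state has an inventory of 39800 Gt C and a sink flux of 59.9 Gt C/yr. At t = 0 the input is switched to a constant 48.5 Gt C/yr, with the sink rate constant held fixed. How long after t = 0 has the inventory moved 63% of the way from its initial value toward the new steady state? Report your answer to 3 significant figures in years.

τ = M₀/F₀ = 39800/59.9 = 664.4 yr.
The remaining gap fraction is e^(−t/τ); 63% covered ⇒ e^(−t/τ) = 0.370.
t = −τ ln(0.370) = 664.4 × 0.9943 = 660.6 yr.

661 yr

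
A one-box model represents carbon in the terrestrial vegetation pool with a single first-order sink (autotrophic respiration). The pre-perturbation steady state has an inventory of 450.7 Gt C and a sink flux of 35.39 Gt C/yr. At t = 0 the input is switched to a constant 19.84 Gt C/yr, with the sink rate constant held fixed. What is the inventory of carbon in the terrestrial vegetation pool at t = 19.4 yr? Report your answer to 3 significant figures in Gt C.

The sink rate constant is k = F₀/M₀ = 35.39/450.7 = 0.07852 yr⁻¹.
Solving dM/dt = F₁ − kM with M(0) = M₀ gives M(t) = F₁/k + (M₀ − F₁/k)·e^(−kt).
F₁/k = 19.84/0.07852 = 252.67 Gt C; kt = 0.07852 × 19.4 = 1.523, e^(−kt) = 0.2180.
M(19.4) = 252.67 + (450.7 − 252.67) × 0.2180 = 252.67 + 43.17 = 295.84 Gt C.

296 Gt C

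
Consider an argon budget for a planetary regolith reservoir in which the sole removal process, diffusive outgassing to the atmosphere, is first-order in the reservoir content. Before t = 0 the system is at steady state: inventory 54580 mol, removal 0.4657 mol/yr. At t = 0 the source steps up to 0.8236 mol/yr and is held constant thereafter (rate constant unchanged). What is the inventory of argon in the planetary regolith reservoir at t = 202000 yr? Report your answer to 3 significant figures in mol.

89000 mol

Residence time τ = M₀/F₀ = 117200 yr. The eventual steady state is M_∞ = M₀·(F₁/F₀) = 54580 × 0.8236/0.4657 = 96526 mol.
The anomaly ΔM(t) = M(t) − M_∞ decays as ΔM₀·e^(−t/τ) with ΔM₀ = 54580 − 96526 = −41950 mol.
At t = 202000 yr, e^(−t/τ) = e^(−1.724) = 0.1784, so ΔM = −7484 mol and M = 96526 − 7484 = 89041 mol.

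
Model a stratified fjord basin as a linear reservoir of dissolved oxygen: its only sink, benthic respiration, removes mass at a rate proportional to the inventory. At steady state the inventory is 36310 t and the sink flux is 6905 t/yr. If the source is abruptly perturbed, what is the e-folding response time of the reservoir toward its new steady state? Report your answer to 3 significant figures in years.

For a linear reservoir the response time equals the residence time τ = M/F.
τ = 36310 / 6905 = 5.259 yr.

5.26 yr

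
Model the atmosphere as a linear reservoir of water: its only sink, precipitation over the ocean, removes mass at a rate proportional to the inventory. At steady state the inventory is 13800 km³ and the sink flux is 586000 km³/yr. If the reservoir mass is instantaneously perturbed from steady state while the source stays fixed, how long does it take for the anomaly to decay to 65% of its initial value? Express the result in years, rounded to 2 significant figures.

0.010 yr

For a linear reservoir the anomaly decays as exp(−t/τ) with τ = M/F = 13800/586000 = 0.02355 yr.
exp(−t/τ) = 0.65 ⇒ t = −τ ln(0.65) = 0.02355 × 0.4308 = 0.01014 yr.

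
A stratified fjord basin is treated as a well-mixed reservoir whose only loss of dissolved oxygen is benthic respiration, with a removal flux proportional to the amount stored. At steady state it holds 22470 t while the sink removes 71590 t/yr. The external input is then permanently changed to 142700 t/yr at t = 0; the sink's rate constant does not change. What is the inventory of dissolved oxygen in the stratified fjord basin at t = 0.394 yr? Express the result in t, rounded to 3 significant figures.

Residence time τ = M₀/F₀ = 0.3139 yr. The eventual steady state is M_∞ = M₀·(F₁/F₀) = 22470 × 142700/71590 = 44789 t.
The anomaly ΔM(t) = M(t) − M_∞ decays as ΔM₀·e^(−t/τ) with ΔM₀ = 22470 − 44789 = −22320 t.
At t = 0.394 yr, e^(−t/τ) = e^(−1.255) = 0.2850, so ΔM = −6361 t and M = 44789 − 6361 = 38429 t.

38400 t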